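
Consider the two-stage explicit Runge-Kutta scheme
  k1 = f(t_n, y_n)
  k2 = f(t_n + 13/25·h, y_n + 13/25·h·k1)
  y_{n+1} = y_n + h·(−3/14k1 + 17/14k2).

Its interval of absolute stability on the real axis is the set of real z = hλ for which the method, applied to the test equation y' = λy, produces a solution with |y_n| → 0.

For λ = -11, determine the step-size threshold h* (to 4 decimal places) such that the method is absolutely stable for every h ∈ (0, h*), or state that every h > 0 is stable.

(-1.5837,0); λ=-11 ⇒ h* = (350/221)/11 = 0.1440.

With y'=λy (z=hλ):
  k1=λy_n ⇒ h·k1=z·y_n;  k2=λ(1+13/25z)y_n ⇒ h·k2=z(1+13/25z)y_n
  y_{n+1}/y_n = 1 − 3/14z + 17/14z(1+13/25z) = 1 + z + 221/350z²
  Hence R(z) = 1 + z + 221/350z².

Need |R(x)|<1, x<0.
x=-1.32: |R|=0.7802
R=1: x+221/350x²=0 ⇒ x=−350/221=-1.5837; min R=1−1/(4·221/350)=0.6041>−1
Confirm numerically:
  x=-1.426: |R|=0.85799 <1
  x=-1.250: |R|=0.73661 <1
  x=-0.893: |R|=0.61053 <1
  x=-2.138: |R|=1.74829 >1
  x=-1.730: |R|=1.15980 >1
Interval (-1.5837, 0).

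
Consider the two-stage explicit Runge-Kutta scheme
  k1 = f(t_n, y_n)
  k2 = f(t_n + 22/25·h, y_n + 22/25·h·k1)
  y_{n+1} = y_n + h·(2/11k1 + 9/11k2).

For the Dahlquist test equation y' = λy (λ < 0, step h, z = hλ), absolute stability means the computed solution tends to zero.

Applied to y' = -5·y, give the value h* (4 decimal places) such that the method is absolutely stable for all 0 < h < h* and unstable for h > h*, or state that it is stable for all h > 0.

(-1.3889,0); λ=-5 ⇒ h* = (25/18)/5 = 0.2778.

Test eqn y'=λy, z=hλ:
  k1=λy_n ⇒ h·k1=z·y_n;  k2=λ(1+22/25z)y_n ⇒ h·k2=z(1+22/25z)y_n
  y_{n+1}/y_n = 1 + 2/11z + 9/11z(1+22/25z) = 1 + z + 18/25z²
  Hence R(z) = 1 + z + 18/25z².

Find x<0 with |R(x)|<1.
x=-0.31: |R|=0.7592
R=1: x+18/25x²=0 ⇒ x=−25/18=-1.3889; min R=1−1/(4·18/25)=0.6528>−1
Confirm numerically:
  x=-1.293: |R|=0.91073 <1
  x=-0.974: |R|=0.70905 <1
  x=-0.703: |R|=0.65283 <1
  x=-1.891: |R|=1.68363 >1
  x=-1.702: |R|=1.38370 >1
Interval (-1.3889, 0).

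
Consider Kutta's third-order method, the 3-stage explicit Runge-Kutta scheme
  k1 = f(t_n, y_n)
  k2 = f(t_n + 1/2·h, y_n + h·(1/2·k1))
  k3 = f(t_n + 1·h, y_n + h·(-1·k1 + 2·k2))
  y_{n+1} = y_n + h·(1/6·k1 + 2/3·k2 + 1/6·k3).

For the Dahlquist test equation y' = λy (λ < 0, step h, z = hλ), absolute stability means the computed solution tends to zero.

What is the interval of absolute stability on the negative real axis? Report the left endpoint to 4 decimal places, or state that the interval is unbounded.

z∈(-2.5127,0).

With y'=λy (z=hλ):
  order 3, 3-stage ⇒ R(z)=1+z+z^2/2+z^3/6
  (e.g. R(-0.95)=0.35835, |R|=0.35835)

Find x<0 with |R(x)|<1.
x=-0.95: |R|=0.3584
|R(-2.08)|=0.4166 |R(-1.6)|=0.0027 |R(-0.98)|=0.3433
Bisect:
  x_lo=-3.0284 |R|=2.0717  x_hi=-0.3862 |R|=0.6788
  mid=-1.70728 |R|=0.07927 →hi
  mid=-2.36782 |R|=0.77709 →hi
  mid=-2.69809 |R|=1.33179 →lo
  mid=-2.53296 |R|=1.03354 →lo
  mid=-2.45039 |R|=0.90037 →hi
  mid=-2.49167 |R|=0.96569 →hi
  mid=-2.51231 |R|=0.99929 →hi
  mid=-2.52263 |R|=1.01633 →lo
  ...
  [-2.51280,-2.51264] ⇒ x*=-2.5127
So |R|<1 on (-2.5127, 0).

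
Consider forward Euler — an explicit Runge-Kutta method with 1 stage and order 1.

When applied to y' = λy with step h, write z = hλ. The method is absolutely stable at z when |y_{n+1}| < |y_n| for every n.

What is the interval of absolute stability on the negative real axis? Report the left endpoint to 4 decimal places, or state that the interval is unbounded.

On y'=λy, z=hλ:
  order 1, 1-stage ⇒ R(z)=1+z
  (e.g. R(-0.58)=0.42000, |R|=0.42000)

Solve |R(x)|<1 on ℝ⁻.
x=-0.58: |R|=0.4200
|R(-2.09)|=1.0900 |R(-1.97)|=0.9700 |R(-0.84)|=0.1600
Bisect:
  x_lo=-2.5436 |R|=1.5436  x_hi=-0.2235 |R|=0.7765
  mid=-1.38351 |R|=0.38351 →hi
  mid=-1.96353 |R|=0.96353 →hi
  mid=-2.25354 |R|=1.25354 →lo
  mid=-2.10854 |R|=1.10854 →lo
  mid=-2.03603 |R|=1.03603 →lo
  mid=-1.99978 |R|=0.99978 →hi
  mid=-2.01791 |R|=1.01791 →lo
  ...
  [-2.00006,-1.99992] ⇒ x*=-2.0000
So |R|<1 on (-2.0000, 0).

z∈(-2.0000,0).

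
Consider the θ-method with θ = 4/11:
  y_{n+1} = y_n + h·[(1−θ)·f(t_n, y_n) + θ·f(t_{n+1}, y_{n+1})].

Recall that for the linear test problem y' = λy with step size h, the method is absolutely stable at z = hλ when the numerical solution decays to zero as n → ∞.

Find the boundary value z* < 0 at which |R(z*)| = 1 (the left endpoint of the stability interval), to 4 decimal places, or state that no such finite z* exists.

left endpoint -7.3333.

On y'=λy, z=hλ:
  y_{n+1} = y_n + z·[7/11·y_n + 4/11·y_{n+1}] ⇒ (1 − 4/11z)y_{n+1} = (1 + 7/11z)y_n
  R(z) = (1 + 7/11z)/(1 − 4/11z).

Find x<0 with |R(x)|<1.
x=-1.67: |R|=0.0390
R=−1: 1+7/11x = −1+4/11x ⇒ -3/11x=2 ⇒ x=2/(-3/11)=-7.3333
Confirm numerically:
  x=-4.744: |R|=0.74086 <1
  x=-4.646: |R|=0.72749 <1
  x=-4.490: |R|=0.70546 <1
  x=-3.692: |R|=0.57606 <1
  x=-7.646: |R|=1.02256 >1
  x=-7.566: |R|=1.01692 >1
So |R|<1 on (-7.3333, 0).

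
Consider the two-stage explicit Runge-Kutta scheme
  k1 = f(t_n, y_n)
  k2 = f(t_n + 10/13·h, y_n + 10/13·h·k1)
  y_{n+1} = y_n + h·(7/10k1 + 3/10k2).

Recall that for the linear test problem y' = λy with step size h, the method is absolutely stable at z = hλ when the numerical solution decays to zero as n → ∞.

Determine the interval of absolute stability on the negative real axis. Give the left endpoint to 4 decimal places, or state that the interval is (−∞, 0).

(-4.3333, 0).

With y'=λy (z=hλ):
  k1=λy_n ⇒ h·k1=z·y_n;  k2=λ(1+10/13z)y_n ⇒ h·k2=z(1+10/13z)y_n
  y_{n+1}/y_n = 1 + 7/10z + 3/10z(1+10/13z) = 1 + z + 3/13z²
  Hence R(z) = 1 + z + 3/13z².

Find x<0 with |R(x)|<1.
x=-1.7: |R|=0.0331
R=1: x+3/13x²=0 ⇒ x=−13/3=-4.3333; min R=1−1/(4·3/13)=-0.0833>−1
Confirm numerically:
  x=-3.348: |R|=0.23872 <1
  x=-3.169: |R|=0.14851 <1
  x=-1.819: |R|=0.05544 <1
  x=-4.688: |R|=1.38369 >1
  x=-4.524: |R|=1.19906 >1
  x=-4.360: |R|=1.02683 >1
Stable set (-4.3333, 0).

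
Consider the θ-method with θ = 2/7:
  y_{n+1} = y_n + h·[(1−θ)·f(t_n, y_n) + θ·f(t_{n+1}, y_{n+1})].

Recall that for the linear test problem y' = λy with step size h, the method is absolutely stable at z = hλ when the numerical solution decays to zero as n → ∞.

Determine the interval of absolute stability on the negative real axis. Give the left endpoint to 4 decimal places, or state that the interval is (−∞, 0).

Test eqn y'=λy, z=hλ:
  y_{n+1} = y_n + z·[5/7·y_n + 2/7·y_{n+1}] ⇒ (1 − 2/7z)y_{n+1} = (1 + 5/7z)y_n
  so R(z) = (1 + 5/7z)/(1 − 2/7z).

Find x<0 with |R(x)|<1.
x=-1.1: |R|=0.1630
R=−1: 1+5/7x = −1+2/7x ⇒ -3/7x=2 ⇒ x=2/(-3/7)=-4.6667
Confirm numerically:
  x=-4.521: |R|=0.97276 <1
  x=-4.143: |R|=0.89723 <1
  x=-2.318: |R|=0.39447 <1
  x=-5.169: |R|=1.08692 >1
  x=-5.037: |R|=1.06507 >1
Interval (-4.6667, 0).

(-4.6667, 0).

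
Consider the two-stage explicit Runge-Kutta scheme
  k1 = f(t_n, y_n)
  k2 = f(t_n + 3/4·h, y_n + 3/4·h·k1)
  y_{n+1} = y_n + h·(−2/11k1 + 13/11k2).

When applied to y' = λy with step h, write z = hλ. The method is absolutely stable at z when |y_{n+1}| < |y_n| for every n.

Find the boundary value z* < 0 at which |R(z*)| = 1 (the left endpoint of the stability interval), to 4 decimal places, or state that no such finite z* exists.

z* = -1.1282.

With y'=λy (z=hλ):
  k1=λy_n ⇒ h·k1=z·y_n;  k2=λ(1+3/4z)y_n ⇒ h·k2=z(1+3/4z)y_n
  y_{n+1}/y_n = 1 − 2/11z + 13/11z(1+3/4z) = 1 + z + 39/44z²
  Hence R(z) = 1 + z + 39/44z².

Solve |R(x)|<1 on ℝ⁻.
x=-0.6: |R|=0.7191
R=1: x+39/44x²=0 ⇒ x=−44/39=-1.1282; min R=1−1/(4·39/44)=0.7179>−1
Confirm numerically:
  x=-0.789: |R|=0.76278 <1
  x=-0.602: |R|=0.71922 <1
  x=-0.549: |R|=0.71815 <1
  x=-1.533: |R|=1.55003 >1
  x=-1.366: |R|=1.28792 >1
Interval (-1.1282, 0).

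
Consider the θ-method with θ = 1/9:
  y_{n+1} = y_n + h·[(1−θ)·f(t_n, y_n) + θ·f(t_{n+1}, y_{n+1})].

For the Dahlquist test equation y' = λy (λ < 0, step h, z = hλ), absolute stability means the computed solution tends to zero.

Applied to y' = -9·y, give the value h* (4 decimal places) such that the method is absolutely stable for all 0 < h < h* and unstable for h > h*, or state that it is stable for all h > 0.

Set f=λy, z=hλ:
  y_{n+1} = y_n + z·[8/9·y_n + 1/9·y_{n+1}] ⇒ (1 − 1/9z)y_{n+1} = (1 + 8/9z)y_n
  R(z) = (1 + 8/9z)/(1 − 1/9z).

Find x<0 with |R(x)|<1.
x=-0.33: |R|=0.6817
R=−1: 1+8/9x = −1+1/9x ⇒ -7/9x=2 ⇒ x=2/(-7/9)=-2.5714
Confirm numerically:
  x=-2.329: |R|=0.85021 <1
  x=-1.918: |R|=0.58106 <1
  x=-1.435: |R|=0.23766 <1
  x=-1.066: |R|=0.04689 <1
  x=-2.707: |R|=1.08106 >1
  x=-2.688: |R|=1.06982 >1
Interval (-2.5714, 0).

(-2.5714,0); λ=-9 ⇒ h* = (18/7)/9 = 0.2857.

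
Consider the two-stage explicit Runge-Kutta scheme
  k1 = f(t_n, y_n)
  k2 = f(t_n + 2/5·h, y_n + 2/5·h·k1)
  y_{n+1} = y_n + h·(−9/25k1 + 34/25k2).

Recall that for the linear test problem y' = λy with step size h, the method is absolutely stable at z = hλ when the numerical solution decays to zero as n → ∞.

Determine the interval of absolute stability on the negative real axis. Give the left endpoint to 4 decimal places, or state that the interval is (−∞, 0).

z∈(-1.8382,0).

Set f=λy, z=hλ:
  k1=λy_n ⇒ h·k1=z·y_n;  k2=λ(1+2/5z)y_n ⇒ h·k2=z(1+2/5z)y_n
  y_{n+1}/y_n = 1 − 9/25z + 34/25z(1+2/5z) = 1 + z + 68/125z²
  R(z) = 1 + z + 68/125z².

Need |R(x)|<1, x<0.
x=-1.5: |R|=0.7240
R=1: x+68/125x²=0 ⇒ x=−125/68=-1.8382; min R=1−1/(4·68/125)=0.5404>−1
Confirm numerically:
  x=-1.627: |R|=0.81304 <1
  x=-1.410: |R|=0.67153 <1
  x=-1.037: |R|=0.54800 <1
  x=-0.875: |R|=0.54150 <1
  x=-2.028: |R|=1.20935 >1
  x=-1.872: |R|=1.03438 >1
So |R|<1 on (-1.8382, 0).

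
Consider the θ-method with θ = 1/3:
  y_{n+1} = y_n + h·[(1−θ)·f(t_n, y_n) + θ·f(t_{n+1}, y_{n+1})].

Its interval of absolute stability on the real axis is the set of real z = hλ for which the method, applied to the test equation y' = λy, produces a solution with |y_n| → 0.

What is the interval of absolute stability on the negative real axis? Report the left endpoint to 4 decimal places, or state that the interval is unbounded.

With y'=λy (z=hλ):
  y_{n+1} = y_n + z·[2/3·y_n + 1/3·y_{n+1}] ⇒ (1 − 1/3z)y_{n+1} = (1 + 2/3z)y_n
  R(z) = (1 + 2/3z)/(1 − 1/3z).

Solve |R(x)|<1 on ℝ⁻.
x=-1.53: |R|=0.0132
R=−1: 1+2/3x = −1+1/3x ⇒ -1/3x=2 ⇒ x=2/(-1/3)=-6.0000
Confirm numerically:
  x=-5.419: |R|=0.93099 <1
  x=-4.373: |R|=0.77933 <1
  x=-3.805: |R|=0.67744 <1
  x=-6.573: |R|=1.05986 >1
  x=-6.508: |R|=1.05343 >1
  x=-6.302: |R|=1.03247 >1
Stable set (-6.0000, 0).

z∈(-6.0000,0).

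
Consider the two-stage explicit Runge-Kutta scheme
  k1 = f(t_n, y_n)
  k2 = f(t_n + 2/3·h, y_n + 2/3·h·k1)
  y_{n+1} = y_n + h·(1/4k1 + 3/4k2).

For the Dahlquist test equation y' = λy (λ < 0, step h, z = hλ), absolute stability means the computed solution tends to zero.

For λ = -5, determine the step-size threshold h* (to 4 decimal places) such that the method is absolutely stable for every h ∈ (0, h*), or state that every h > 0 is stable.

(-2.0000,0); λ=-5 ⇒ h* = (2)/5 = 0.4000.

On y'=λy, z=hλ:
  k1=λy_n ⇒ h·k1=z·y_n;  k2=λ(1+2/3z)y_n ⇒ h·k2=z(1+2/3z)y_n
  y_{n+1}/y_n = 1 + 1/4z + 3/4z(1+2/3z) = 1 + z + 1/2z²
  Hence R(z) = 1 + z + 1/2z².

Solve |R(x)|<1 on ℝ⁻.
x=-0.53: |R|=0.6104
R=1: x+1/2x²=0 ⇒ x=−2=-2.0000; min R=1−1/(4·1/2)=0.5000>−1
Confirm numerically:
  x=-1.749: |R|=0.78050 <1
  x=-1.728: |R|=0.76499 <1
  x=-1.675: |R|=0.72781 <1
  x=-1.277: |R|=0.53836 <1
  x=-2.558: |R|=1.71368 >1
  x=-2.503: |R|=1.62950 >1
  x=-2.365: |R|=1.43161 >1
Stable set (-2.0000, 0).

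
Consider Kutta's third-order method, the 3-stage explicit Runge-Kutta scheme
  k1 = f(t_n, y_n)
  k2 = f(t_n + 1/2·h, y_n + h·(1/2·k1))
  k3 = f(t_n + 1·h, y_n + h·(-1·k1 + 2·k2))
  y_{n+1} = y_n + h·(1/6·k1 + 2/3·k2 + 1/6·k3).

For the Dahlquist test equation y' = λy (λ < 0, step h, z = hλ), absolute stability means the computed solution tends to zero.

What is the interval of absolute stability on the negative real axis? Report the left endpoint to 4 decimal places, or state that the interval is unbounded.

z∈(-2.5127,0).

With y'=λy (z=hλ):
  order 3, 3-stage ⇒ R(z)=1+z+z^2/2+z^3/6
  (e.g. R(-0.33)=0.71846, |R|=0.71846)

Need |R(x)|<1, x<0.
x=-0.33: |R|=0.7185
|R(-1.63)|=0.0233 |R(-1.2)|=0.2320 |R(-1.18)|=0.2424
Bisect:
  x_lo=-3.0241 |R|=2.0609  x_hi=-0.3459 |R|=0.7070
  mid=-1.68501 |R|=0.06275 →hi
  mid=-2.35457 |R|=0.75820 →hi
  mid=-2.68935 |R|=1.31489 →lo
  mid=-2.52196 |R|=1.01522 →lo
  mid=-2.43827 |R|=0.88167 →hi
  mid=-2.48012 |R|=0.94715 →hi
  mid=-2.50104 |R|=0.98086 →hi
  mid=-2.51150 |R|=0.99796 →hi
  mid=-2.51673 |R|=1.00657 →lo
  mid=-2.51412 |R|=1.00226 →lo
  ...
  [-2.51281,-2.51265] ⇒ x*=-2.5127
So |R|<1 on (-2.5127, 0).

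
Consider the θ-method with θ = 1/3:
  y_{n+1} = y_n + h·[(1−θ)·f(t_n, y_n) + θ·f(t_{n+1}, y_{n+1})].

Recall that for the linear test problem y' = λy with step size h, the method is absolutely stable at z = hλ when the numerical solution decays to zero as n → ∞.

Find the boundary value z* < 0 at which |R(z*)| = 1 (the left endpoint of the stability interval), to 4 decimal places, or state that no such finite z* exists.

left endpoint -6.0000.

Test eqn y'=λy, z=hλ:
  y_{n+1} = y_n + z·[2/3·y_n + 1/3·y_{n+1}] ⇒ (1 − 1/3z)y_{n+1} = (1 + 2/3z)y_n
  so R(z) = (1 + 2/3z)/(1 − 1/3z).

Boundary: |R(x)|=1, x<0.
x=-1.18: |R|=0.1531
R=−1: 1+2/3x = −1+1/3x ⇒ -1/3x=2 ⇒ x=2/(-1/3)=-6.0000
Confirm numerically:
  x=-4.856: |R|=0.85438 <1
  x=-4.543: |R|=0.80684 <1
  x=-3.503: |R|=0.61602 <1
  x=-2.408: |R|=0.33580 <1
  x=-6.565: |R|=1.05907 >1
  x=-6.364: |R|=1.03887 >1
  x=-6.093: |R|=1.01023 >1
So |R|<1 on (-6.0000, 0).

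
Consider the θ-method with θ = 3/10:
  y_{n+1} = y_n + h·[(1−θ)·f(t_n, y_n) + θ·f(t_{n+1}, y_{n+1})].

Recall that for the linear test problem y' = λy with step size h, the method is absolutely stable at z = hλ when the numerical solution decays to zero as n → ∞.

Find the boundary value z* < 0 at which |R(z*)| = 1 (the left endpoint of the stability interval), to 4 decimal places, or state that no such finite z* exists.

z* = -5.0000.

With y'=λy (z=hλ):
  y_{n+1} = y_n + z·[7/10·y_n + 3/10·y_{n+1}] ⇒ (1 − 3/10z)y_{n+1} = (1 + 7/10z)y_n
  so R(z) = (1 + 7/10z)/(1 − 3/10z).

Solve |R(x)|<1 on ℝ⁻.
x=-1.61: |R|=0.0856
R=−1: 1+7/10x = −1+3/10x ⇒ -2/5x=2 ⇒ x=2/(-2/5)=-5.0000
Confirm numerically:
  x=-4.675: |R|=0.94589 <1
  x=-4.034: |R|=0.82517 <1
  x=-3.757: |R|=0.76625 <1
  x=-5.553: |R|=1.08297 >1
  x=-5.326: |R|=1.05020 >1
  x=-5.179: |R|=1.02804 >1
Stable set (-5.0000, 0).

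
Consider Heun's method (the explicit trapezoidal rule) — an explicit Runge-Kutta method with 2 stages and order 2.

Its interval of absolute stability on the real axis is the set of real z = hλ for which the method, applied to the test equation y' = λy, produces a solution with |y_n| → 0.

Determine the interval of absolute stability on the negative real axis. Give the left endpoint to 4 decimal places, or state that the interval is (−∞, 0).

With y'=λy (z=hλ):
  order 2, 2-stage ⇒ R(z)=1+z+z^2/2
  (e.g. R(-1.56)=0.65680, |R|=0.65680)

Solve |R(x)|<1 on ℝ⁻.
x=-1.56: |R|=0.6568
|R(-1.38)|=0.5722 |R(-1.17)|=0.5144 |R(-0.85)|=0.5112
Bisect:
  x_lo=-2.7499 |R|=2.0311  x_hi=-0.2497 |R|=0.7815
  mid=-1.49980 |R|=0.62490 →hi
  mid=-2.12486 |R|=1.13266 →lo
  mid=-1.81233 |R|=0.82994 →hi
  mid=-1.96860 |R|=0.96909 →hi
  mid=-2.04673 |R|=1.04782 →lo
  mid=-2.00767 |R|=1.00769 →lo
  mid=-1.98813 |R|=0.98820 →hi
  mid=-1.99790 |R|=0.99790 →hi
  mid=-2.00278 |R|=1.00279 →lo
  ...
  [-2.00004,-1.99988] ⇒ x*=-2.0000
Stable set (-2.0000, 0).

z∈(-2.0000,0).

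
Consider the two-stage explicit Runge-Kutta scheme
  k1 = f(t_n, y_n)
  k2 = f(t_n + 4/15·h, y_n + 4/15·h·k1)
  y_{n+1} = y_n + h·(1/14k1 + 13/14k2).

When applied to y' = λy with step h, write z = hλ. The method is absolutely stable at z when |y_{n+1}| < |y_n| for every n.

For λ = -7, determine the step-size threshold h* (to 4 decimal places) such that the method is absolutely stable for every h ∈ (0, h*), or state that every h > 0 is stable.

(-4.0385,0); λ=-7 ⇒ h* = (105/26)/7 = 0.5769.

On y'=λy, z=hλ:
  k1=λy_n ⇒ h·k1=z·y_n;  k2=λ(1+4/15z)y_n ⇒ h·k2=z(1+4/15z)y_n
  y_{n+1}/y_n = 1 + 1/14z + 13/14z(1+4/15z) = 1 + z + 26/105z²
  R(z) = 1 + z + 26/105z².

Find x<0 with |R(x)|<1.
x=-1.44: |R|=0.0735
R=1: x+26/105x²=0 ⇒ x=−105/26=-4.0385; min R=1−1/(4·26/105)=-0.0096>−1
Confirm numerically:
  x=-2.533: |R|=0.05575 <1
  x=-2.513: |R|=0.05076 <1
  x=-1.830: |R|=0.00075 <1
  x=-4.468: |R|=1.47522 >1
  x=-4.367: |R|=1.35527 >1
  x=-4.243: |R|=1.21490 >1
Interval (-4.0385, 0).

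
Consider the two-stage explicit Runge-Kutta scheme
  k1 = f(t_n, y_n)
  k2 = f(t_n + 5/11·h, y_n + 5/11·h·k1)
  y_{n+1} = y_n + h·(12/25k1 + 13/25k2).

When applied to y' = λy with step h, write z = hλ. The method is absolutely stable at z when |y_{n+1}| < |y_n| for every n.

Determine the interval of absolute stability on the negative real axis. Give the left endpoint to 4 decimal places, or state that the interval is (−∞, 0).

(-4.2308, 0).

Test eqn y'=λy, z=hλ:
  k1=λy_n ⇒ h·k1=z·y_n;  k2=λ(1+5/11z)y_n ⇒ h·k2=z(1+5/11z)y_n
  y_{n+1}/y_n = 1 + 12/25z + 13/25z(1+5/11z) = 1 + z + 13/55z²
  ⇒ R(z) = 1 + z + 13/55z².

Solve |R(x)|<1 on ℝ⁻.
x=-0.46: |R|=0.5900
R=1: x+13/55x²=0 ⇒ x=−55/13=-4.2308; min R=1−1/(4·13/55)=-0.0577>−1
Confirm numerically:
  x=-3.675: |R|=0.51724 <1
  x=-3.647: |R|=0.49678 <1
  x=-3.561: |R|=0.43626 <1
  x=-2.988: |R|=0.12229 <1
  x=-4.476: |R|=1.25945 >1
  x=-4.362: |R|=1.13530 >1
Stable set (-4.2308, 0).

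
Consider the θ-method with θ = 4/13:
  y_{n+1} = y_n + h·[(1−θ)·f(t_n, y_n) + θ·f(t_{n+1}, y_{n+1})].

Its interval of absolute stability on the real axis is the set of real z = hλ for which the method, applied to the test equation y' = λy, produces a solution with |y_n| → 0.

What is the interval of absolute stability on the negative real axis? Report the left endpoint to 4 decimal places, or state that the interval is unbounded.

z∈(-5.2000,0).

On y'=λy, z=hλ:
  y_{n+1} = y_n + z·[9/13·y_n + 4/13·y_{n+1}] ⇒ (1 − 4/13z)y_{n+1} = (1 + 9/13z)y_n
  so R(z) = (1 + 9/13z)/(1 − 4/13z).

Boundary: |R(x)|=1, x<0.
x=-0.81: |R|=0.3516
R=−1: 1+9/13x = −1+4/13x ⇒ -5/13x=2 ⇒ x=2/(-5/13)=-5.2000
Confirm numerically:
  x=-4.111: |R|=0.81507 <1
  x=-3.730: |R|=0.73675 <1
  x=-2.721: |R|=0.48103 <1
  x=-2.713: |R|=0.47866 <1
  x=-5.756: |R|=1.07717 >1
  x=-5.609: |R|=1.05771 >1
  x=-5.551: |R|=1.04985 >1
Interval (-5.2000, 0).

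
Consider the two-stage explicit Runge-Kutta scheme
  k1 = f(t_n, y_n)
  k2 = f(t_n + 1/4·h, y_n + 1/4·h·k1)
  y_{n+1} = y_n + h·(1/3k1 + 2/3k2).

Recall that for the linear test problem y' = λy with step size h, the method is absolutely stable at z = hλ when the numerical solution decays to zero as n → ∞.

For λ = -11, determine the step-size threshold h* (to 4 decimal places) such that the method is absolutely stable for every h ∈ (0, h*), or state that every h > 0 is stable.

(-6.0000,0); λ=-11 ⇒ h* = (6)/11 = 0.5455.

Test eqn y'=λy, z=hλ:
  k1=λy_n ⇒ h·k1=z·y_n;  k2=λ(1+1/4z)y_n ⇒ h·k2=z(1+1/4z)y_n
  y_{n+1}/y_n = 1 + 1/3z + 2/3z(1+1/4z) = 1 + z + 1/6z²
  so R(z) = 1 + z + 1/6z².

Boundary: |R(x)|=1, x<0.
x=-1.66: |R|=0.2007
R=1: x+1/6x²=0 ⇒ x=−6=-6.0000; min R=1−1/(4·1/6)=-0.5000>−1
Confirm numerically:
  x=-4.323: |R|=0.20828 <1
  x=-4.095: |R|=0.30016 <1
  x=-3.135: |R|=0.49696 <1
  x=-2.588: |R|=0.47171 <1
  x=-6.551: |R|=1.60160 >1
  x=-6.383: |R|=1.40745 >1
  x=-6.195: |R|=1.20134 >1
Interval (-6.0000, 0).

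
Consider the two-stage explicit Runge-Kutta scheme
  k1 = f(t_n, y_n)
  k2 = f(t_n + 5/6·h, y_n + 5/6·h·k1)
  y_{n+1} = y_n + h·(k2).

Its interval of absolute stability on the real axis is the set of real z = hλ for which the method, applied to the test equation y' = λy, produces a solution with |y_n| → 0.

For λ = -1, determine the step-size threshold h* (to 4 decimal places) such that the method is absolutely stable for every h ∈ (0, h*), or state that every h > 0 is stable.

(-1.2000,0); λ=-1 ⇒ h* = (6/5)/1 = 1.2000.

Set f=λy, z=hλ:
  k1=λy_n ⇒ h·k1=z·y_n;  k2=λ(1+5/6z)y_n ⇒ h·k2=z(1+5/6z)y_n
  y_{n+1}/y_n = 1 + z(1+5/6z) = 1 + z + 5/6z²
  Hence R(z) = 1 + z + 5/6z².

Find x<0 with |R(x)|<1.
x=-1.09: |R|=0.9001
R=1: x+5/6x²=0 ⇒ x=−6/5=-1.2000; min R=1−1/(4·5/6)=0.7000>−1
Confirm numerically:
  x=-0.918: |R|=0.78427 <1
  x=-0.850: |R|=0.75208 <1
  x=-0.640: |R|=0.70133 <1
  x=-1.726: |R|=1.75656 >1
  x=-1.530: |R|=1.42075 >1
Stable set (-1.2000, 0).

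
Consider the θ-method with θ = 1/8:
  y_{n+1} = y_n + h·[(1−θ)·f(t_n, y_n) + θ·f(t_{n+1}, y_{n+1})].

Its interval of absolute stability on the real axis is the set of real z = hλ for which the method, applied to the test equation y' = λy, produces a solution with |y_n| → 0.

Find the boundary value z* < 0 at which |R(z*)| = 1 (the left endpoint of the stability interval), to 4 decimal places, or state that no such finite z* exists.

z* = -2.6667.

With y'=λy (z=hλ):
  y_{n+1} = y_n + z·[7/8·y_n + 1/8·y_{n+1}] ⇒ (1 − 1/8z)y_{n+1} = (1 + 7/8z)y_n
  ⇒ R(z) = (1 + 7/8z)/(1 − 1/8z).

Boundary: |R(x)|=1, x<0.
x=-1.48: |R|=0.2489
R=−1: 1+7/8x = −1+1/8x ⇒ -3/4x=2 ⇒ x=2/(-3/4)=-2.6667
Confirm numerically:
  x=-2.545: |R|=0.93077 <1
  x=-1.682: |R|=0.38980 <1
  x=-1.275: |R|=0.09973 <1
  x=-1.092: |R|=0.03916 <1
  x=-3.192: |R|=1.28163 >1
  x=-2.846: |R|=1.09921 >1
Stable set (-2.6667, 0).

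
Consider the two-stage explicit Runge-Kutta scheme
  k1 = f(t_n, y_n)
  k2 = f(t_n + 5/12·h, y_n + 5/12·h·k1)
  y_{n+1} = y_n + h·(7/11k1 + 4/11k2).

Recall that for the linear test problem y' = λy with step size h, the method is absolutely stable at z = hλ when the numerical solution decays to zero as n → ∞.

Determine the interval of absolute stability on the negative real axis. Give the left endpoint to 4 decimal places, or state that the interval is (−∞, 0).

Test eqn y'=λy, z=hλ:
  k1=λy_n ⇒ h·k1=z·y_n;  k2=λ(1+5/12z)y_n ⇒ h·k2=z(1+5/12z)y_n
  y_{n+1}/y_n = 1 + 7/11z + 4/11z(1+5/12z) = 1 + z + 5/33z²
  R(z) = 1 + z + 5/33z².

Need |R(x)|<1, x<0.
x=-1.35: |R|=0.0739
R=1: x+5/33x²=0 ⇒ x=−33/5=-6.6000; min R=1−1/(4·5/33)=-0.6500>−1
Confirm numerically:
  x=-5.655: |R|=0.19031 <1
  x=-5.134: |R|=0.14037 <1
  x=-3.400: |R|=0.64848 <1
  x=-7.176: |R|=1.62627 >1
  x=-6.783: |R|=1.18807 >1
  x=-6.671: |R|=1.07176 >1
Interval (-6.6000, 0).

(-6.6000, 0).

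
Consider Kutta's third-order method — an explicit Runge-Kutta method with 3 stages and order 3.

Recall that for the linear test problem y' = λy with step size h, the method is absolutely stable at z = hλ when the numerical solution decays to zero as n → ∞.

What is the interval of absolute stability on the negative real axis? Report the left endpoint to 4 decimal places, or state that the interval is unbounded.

Test eqn y'=λy, z=hλ:
  order 3, 3-stage ⇒ R(z)=1+z+z^2/2+z^3/6
  (e.g. R(-1.36)=0.14556, |R|=0.14556)

Find x<0 with |R(x)|<1.
x=-1.36: |R|=0.1456
|R(-2.88)|=1.7141 |R(-2.86)|=1.6691
Bisect:
  x_lo=-3.2431 |R|=2.6693  x_hi=-0.1193 |R|=0.8876
  mid=-1.68119 |R|=0.05994 →hi
  mid=-2.46215 |R|=0.91873 →hi
  mid=-2.85264 |R|=1.65277 →lo
  mid=-2.65740 |R|=1.25416 →lo
  mid=-2.55977 |R|=1.07902 →lo
  mid=-2.51096 |R|=0.99707 →hi
  mid=-2.53537 |R|=1.03759 →lo
  mid=-2.52317 |R|=1.01722 →lo
  mid=-2.51707 |R|=1.00712 →lo
  ...
  [-2.51287,-2.51268] ⇒ x*=-2.5127
Stable set (-2.5127, 0).

z∈(-2.5127,0).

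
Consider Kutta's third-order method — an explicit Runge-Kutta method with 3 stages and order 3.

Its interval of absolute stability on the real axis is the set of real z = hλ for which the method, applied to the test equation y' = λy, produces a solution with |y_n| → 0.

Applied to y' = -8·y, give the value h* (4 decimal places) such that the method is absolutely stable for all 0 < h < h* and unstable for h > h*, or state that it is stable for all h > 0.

(-2.5127,0); λ=-8 ⇒ h* = 0.3141.

Test eqn y'=λy, z=hλ:
  order 3, 3-stage ⇒ R(z)=1+z+z^2/2+z^3/6
  (e.g. R(-0.99)=0.33833, |R|=0.33833)

Boundary: |R(x)|=1, x<0.
x=-0.99: |R|=0.3383
|R(-1.77)|=0.1278 |R(-1.6)|=0.0027 |R(-0.88)|=0.3936
Bisect:
  x_lo=-3.1361 |R|=2.3593  x_hi=-0.3571 |R|=0.6991
  mid=-1.74662 |R|=0.10934 →hi
  mid=-2.44138 |R|=0.88645 →hi
  mid=-2.78875 |R|=1.51494 →lo
  mid=-2.61507 |R|=1.17633 →lo
  mid=-2.52822 |R|=1.02563 →lo
  mid=-2.48480 |R|=0.95464 →hi
  mid=-2.50651 |R|=0.98978 →hi
  mid=-2.51737 |R|=1.00761 →lo
  mid=-2.51194 |R|=0.99867 →hi
  mid=-2.51465 |R|=1.00314 →lo
  ...
  [-2.51279,-2.51262] ⇒ x*=-2.5127
Stable set (-2.5127, 0).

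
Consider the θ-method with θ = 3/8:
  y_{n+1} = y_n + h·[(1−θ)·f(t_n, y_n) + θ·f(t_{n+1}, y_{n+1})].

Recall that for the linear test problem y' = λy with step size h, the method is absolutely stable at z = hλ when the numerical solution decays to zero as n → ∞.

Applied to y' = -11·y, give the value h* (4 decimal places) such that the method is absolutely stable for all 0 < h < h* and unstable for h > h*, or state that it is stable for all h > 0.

With y'=λy (z=hλ):
  y_{n+1} = y_n + z·[5/8·y_n + 3/8·y_{n+1}] ⇒ (1 − 3/8z)y_{n+1} = (1 + 5/8z)y_n
  so R(z) = (1 + 5/8z)/(1 − 3/8z).

Find x<0 with |R(x)|<1.
x=-1.56: |R|=0.0158
R=−1: 1+5/8x = −1+3/8x ⇒ -1/4x=2 ⇒ x=2/(-1/4)=-8.0000
Confirm numerically:
  x=-7.874: |R|=0.99203 <1
  x=-6.966: |R|=0.92844 <1
  x=-6.356: |R|=0.87853 <1
  x=-4.328: |R|=0.65002 <1
  x=-8.295: |R|=1.01794 >1
  x=-8.234: |R|=1.01431 >1
  x=-8.229: |R|=1.01401 >1
Interval (-8.0000, 0).

(-8.0000,0); λ=-11 ⇒ h* = (8)/11 = 0.7273.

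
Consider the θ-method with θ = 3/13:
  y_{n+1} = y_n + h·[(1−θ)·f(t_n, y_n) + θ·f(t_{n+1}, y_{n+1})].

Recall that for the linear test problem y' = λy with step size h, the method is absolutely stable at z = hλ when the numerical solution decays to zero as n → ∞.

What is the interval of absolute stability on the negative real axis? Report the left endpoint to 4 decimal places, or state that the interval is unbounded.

z∈(-3.7143,0).

On y'=λy, z=hλ:
  y_{n+1} = y_n + z·[10/13·y_n + 3/13·y_{n+1}] ⇒ (1 − 3/13z)y_{n+1} = (1 + 10/13z)y_n
  R(z) = (1 + 10/13z)/(1 − 3/13z).

Solve |R(x)|<1 on ℝ⁻.
x=-0.81: |R|=0.3176
R=−1: 1+10/13x = −1+3/13x ⇒ -7/13x=2 ⇒ x=2/(-7/13)=-3.7143
Confirm numerically:
  x=-3.185: |R|=0.83573 <1
  x=-3.164: |R|=0.82874 <1
  x=-3.119: |R|=0.81362 <1
  x=-4.233: |R|=1.14129 >1
  x=-4.033: |R|=1.08889 >1
Interval (-3.7143, 0).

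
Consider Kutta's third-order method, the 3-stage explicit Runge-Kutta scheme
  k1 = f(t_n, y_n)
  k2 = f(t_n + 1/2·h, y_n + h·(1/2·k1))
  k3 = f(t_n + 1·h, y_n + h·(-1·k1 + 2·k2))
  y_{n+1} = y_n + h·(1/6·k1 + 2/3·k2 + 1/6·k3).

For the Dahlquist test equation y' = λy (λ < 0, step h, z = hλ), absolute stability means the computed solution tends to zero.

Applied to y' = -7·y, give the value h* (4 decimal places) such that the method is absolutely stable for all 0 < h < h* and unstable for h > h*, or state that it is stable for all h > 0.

Test eqn y'=λy, z=hλ:
  order 3, 3-stage ⇒ R(z)=1+z+z^2/2+z^3/6
  (e.g. R(-0.82)=0.42431, |R|=0.42431)

Need |R(x)|<1, x<0.
x=-0.82: |R|=0.4243
|R(-2.4)|=0.8240 |R(-1.1)|=0.2832 |R(-0.57)|=0.5616
Bisect:
  x_lo=-3.3627 |R|=3.0462  x_hi=-0.0966 |R|=0.9079
  mid=-1.72965 |R|=0.09624 →hi
  mid=-2.54617 |R|=1.05581 →lo
  mid=-2.13791 |R|=0.48119 →hi
  mid=-2.34204 |R|=0.74054 →hi
  mid=-2.44411 |R|=0.89065 →hi
  mid=-2.49514 |R|=0.97128 →hi
  mid=-2.52065 |R|=1.01305 →lo
  mid=-2.50790 |R|=0.99205 →hi
  mid=-2.51428 |R|=1.00252 →lo
  mid=-2.51109 |R|=0.99727 →hi
  ...
  [-2.51288,-2.51268] ⇒ x*=-2.5127
So |R|<1 on (-2.5127, 0).

(-2.5127,0); λ=-7 ⇒ h* = 0.3590.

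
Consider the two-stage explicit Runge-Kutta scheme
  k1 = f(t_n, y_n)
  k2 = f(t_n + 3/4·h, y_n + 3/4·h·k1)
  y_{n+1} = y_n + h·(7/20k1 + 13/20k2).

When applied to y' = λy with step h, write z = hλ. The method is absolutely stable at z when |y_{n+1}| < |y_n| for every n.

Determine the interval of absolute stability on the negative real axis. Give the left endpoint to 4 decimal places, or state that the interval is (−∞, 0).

Set f=λy, z=hλ:
  k1=λy_n ⇒ h·k1=z·y_n;  k2=λ(1+3/4z)y_n ⇒ h·k2=z(1+3/4z)y_n
  y_{n+1}/y_n = 1 + 7/20z + 13/20z(1+3/4z) = 1 + z + 39/80z²
  ⇒ R(z) = 1 + z + 39/80z².

Need |R(x)|<1, x<0.
x=-0.45: |R|=0.6487
R=1: x+39/80x²=0 ⇒ x=−80/39=-2.0513; min R=1−1/(4·39/80)=0.4872>−1
Confirm numerically:
  x=-1.950: |R|=0.90372 <1
  x=-1.485: |R|=0.59005 <1
  x=-1.207: |R|=0.50321 <1
  x=-2.624: |R|=1.73262 >1
  x=-2.364: |R|=1.36039 >1
  x=-2.225: |R|=1.18843 >1
Stable set (-2.0513, 0).

(-2.0513, 0).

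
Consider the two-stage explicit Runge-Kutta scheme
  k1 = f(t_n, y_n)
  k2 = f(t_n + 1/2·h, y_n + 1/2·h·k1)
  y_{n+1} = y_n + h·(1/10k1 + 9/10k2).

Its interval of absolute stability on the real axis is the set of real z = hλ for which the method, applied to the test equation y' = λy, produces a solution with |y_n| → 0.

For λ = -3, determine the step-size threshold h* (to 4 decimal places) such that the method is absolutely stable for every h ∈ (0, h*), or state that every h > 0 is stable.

On y'=λy, z=hλ:
  k1=λy_n ⇒ h·k1=z·y_n;  k2=λ(1+1/2z)y_n ⇒ h·k2=z(1+1/2z)y_n
  y_{n+1}/y_n = 1 + 1/10z + 9/10z(1+1/2z) = 1 + z + 9/20z²
  so R(z) = 1 + z + 9/20z².

Need |R(x)|<1, x<0.
x=-0.53: |R|=0.5964
R=1: x+9/20x²=0 ⇒ x=−20/9=-2.2222; min R=1−1/(4·9/20)=0.4444>−1
Confirm numerically:
  x=-2.044: |R|=0.83607 <1
  x=-1.638: |R|=0.56937 <1
  x=-1.052: |R|=0.44602 <1
  x=-1.051: |R|=0.44607 <1
  x=-2.812: |R|=1.74630 >1
  x=-2.797: |R|=1.72344 >1
Stable set (-2.2222, 0).

(-2.2222,0); λ=-3 ⇒ h* = (20/9)/3 = 0.7407.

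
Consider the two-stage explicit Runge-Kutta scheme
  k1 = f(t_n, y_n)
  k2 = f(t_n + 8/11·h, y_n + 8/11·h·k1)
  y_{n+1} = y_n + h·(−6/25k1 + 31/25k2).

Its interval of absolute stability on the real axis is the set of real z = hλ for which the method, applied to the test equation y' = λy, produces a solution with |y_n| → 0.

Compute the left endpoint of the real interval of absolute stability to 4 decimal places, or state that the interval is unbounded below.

Set f=λy, z=hλ:
  k1=λy_n ⇒ h·k1=z·y_n;  k2=λ(1+8/11z)y_n ⇒ h·k2=z(1+8/11z)y_n
  y_{n+1}/y_n = 1 − 6/25z + 31/25z(1+8/11z) = 1 + z + 248/275z²
  Hence R(z) = 1 + z + 248/275z².

Find x<0 with |R(x)|<1.
x=-1.5: |R|=1.5291
R=1: x+248/275x²=0 ⇒ x=−275/248=-1.1089; min R=1−1/(4·248/275)=0.7228>−1
Confirm numerically:
  x=-1.042: |R|=0.93716 <1
  x=-0.776: |R|=0.76705 <1
  x=-0.485: |R|=0.72713 <1
  x=-1.589: |R|=1.68802 >1
  x=-1.474: |R|=1.48536 >1
  x=-1.251: |R|=1.16035 >1
Interval (-1.1089, 0).

z* = -1.1089.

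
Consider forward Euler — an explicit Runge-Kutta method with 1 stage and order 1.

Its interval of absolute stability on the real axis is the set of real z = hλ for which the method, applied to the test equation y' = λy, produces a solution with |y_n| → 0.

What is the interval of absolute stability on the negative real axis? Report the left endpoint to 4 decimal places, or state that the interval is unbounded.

Test eqn y'=λy, z=hλ:
  order 1, 1-stage ⇒ R(z)=1+z
  (e.g. R(-1.55)=-0.55000, |R|=0.55000)

Boundary: |R(x)|=1, x<0.
x=-1.55: |R|=0.5500
|R(-1.99)|=0.9900 |R(-1.94)|=0.9400 |R(-0.58)|=0.4200
Bisect:
  x_lo=-2.6376 |R|=1.6376  x_hi=-0.3620 |R|=0.6380
  mid=-1.49983 |R|=0.49983 →hi
  mid=-2.06872 |R|=1.06872 →lo
  mid=-1.78428 |R|=0.78428 →hi
  mid=-1.92650 |R|=0.92650 →hi
  mid=-1.99761 |R|=0.99761 →hi
  mid=-2.03317 |R|=1.03317 →lo
  mid=-2.01539 |R|=1.01539 →lo
  mid=-2.00650 |R|=1.00650 →lo
  ...
  [-2.00011,-1.99997] ⇒ x*=-2.0000
Interval (-2.0000, 0).

z∈(-2.0000,0).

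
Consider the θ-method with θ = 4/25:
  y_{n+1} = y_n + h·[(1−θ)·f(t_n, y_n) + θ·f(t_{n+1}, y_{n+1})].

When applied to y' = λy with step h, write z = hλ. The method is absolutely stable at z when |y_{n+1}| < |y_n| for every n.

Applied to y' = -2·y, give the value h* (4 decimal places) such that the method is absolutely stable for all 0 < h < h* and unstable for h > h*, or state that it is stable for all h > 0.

(-2.9412,0); λ=-2 ⇒ h* = (50/17)/2 = 1.4706.

Set f=λy, z=hλ:
  y_{n+1} = y_n + z·[21/25·y_n + 4/25·y_{n+1}] ⇒ (1 − 4/25z)y_{n+1} = (1 + 21/25z)y_n
  so R(z) = (1 + 21/25z)/(1 − 4/25z).

Boundary: |R(x)|=1, x<0.
x=-1.48: |R|=0.1966
R=−1: 1+21/25x = −1+4/25x ⇒ -17/25x=2 ⇒ x=2/(-17/25)=-2.9412
Confirm numerically:
  x=-2.403: |R|=0.73567 <1
  x=-2.124: |R|=0.58526 <1
  x=-2.081: |R|=0.56119 <1
  x=-2.071: |R|=0.55555 <1
  x=-3.195: |R|=1.11421 >1
  x=-3.137: |R|=1.08866 >1
Interval (-2.9412, 0).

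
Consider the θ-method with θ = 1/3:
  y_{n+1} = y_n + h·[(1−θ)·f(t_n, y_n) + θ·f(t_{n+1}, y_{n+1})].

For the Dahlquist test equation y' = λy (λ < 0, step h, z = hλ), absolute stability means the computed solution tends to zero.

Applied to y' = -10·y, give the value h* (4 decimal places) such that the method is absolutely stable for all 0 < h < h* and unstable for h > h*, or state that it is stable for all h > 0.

(-6.0000,0); λ=-10 ⇒ h* = (6)/10 = 0.6000.

On y'=λy, z=hλ:
  y_{n+1} = y_n + z·[2/3·y_n + 1/3·y_{n+1}] ⇒ (1 − 1/3z)y_{n+1} = (1 + 2/3z)y_n
  Hence R(z) = (1 + 2/3z)/(1 − 1/3z).

Boundary: |R(x)|=1, x<0.
x=-1.28: |R|=0.1028
R=−1: 1+2/3x = −1+1/3x ⇒ -1/3x=2 ⇒ x=2/(-1/3)=-6.0000
Confirm numerically:
  x=-5.424: |R|=0.93162 <1
  x=-4.326: |R|=0.77150 <1
  x=-4.254: |R|=0.75931 <1
  x=-3.766: |R|=0.66982 <1
  x=-6.476: |R|=1.05023 >1
  x=-6.369: |R|=1.03939 >1
So |R|<1 on (-6.0000, 0).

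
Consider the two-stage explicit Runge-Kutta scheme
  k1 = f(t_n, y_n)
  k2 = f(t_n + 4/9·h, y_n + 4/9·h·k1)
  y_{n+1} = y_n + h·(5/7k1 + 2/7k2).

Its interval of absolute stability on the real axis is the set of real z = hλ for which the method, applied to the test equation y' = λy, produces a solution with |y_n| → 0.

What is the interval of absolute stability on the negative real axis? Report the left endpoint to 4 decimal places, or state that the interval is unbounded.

Set f=λy, z=hλ:
  k1=λy_n ⇒ h·k1=z·y_n;  k2=λ(1+4/9z)y_n ⇒ h·k2=z(1+4/9z)y_n
  y_{n+1}/y_n = 1 + 5/7z + 2/7z(1+4/9z) = 1 + z + 8/63z²
  ⇒ R(z) = 1 + z + 8/63z².

Boundary: |R(x)|=1, x<0.
x=-1.3: |R|=0.0854
R=1: x+8/63x²=0 ⇒ x=−63/8=-7.8750; min R=1−1/(4·8/63)=-0.9688>−1
Confirm numerically:
  x=-7.625: |R|=0.75794 <1
  x=-7.416: |R|=0.56775 <1
  x=-6.268: |R|=0.27907 <1
  x=-5.113: |R|=0.79328 <1
  x=-8.225: |R|=1.36556 >1
  x=-8.204: |R|=1.34274 >1
  x=-8.120: |R|=1.25262 >1
So |R|<1 on (-7.8750, 0).

z∈(-7.8750,0).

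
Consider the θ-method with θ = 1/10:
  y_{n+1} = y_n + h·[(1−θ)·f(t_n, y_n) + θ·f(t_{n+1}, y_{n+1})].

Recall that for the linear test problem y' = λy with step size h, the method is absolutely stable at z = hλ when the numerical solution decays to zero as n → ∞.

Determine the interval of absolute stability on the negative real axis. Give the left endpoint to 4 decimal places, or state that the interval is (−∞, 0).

z∈(-2.5000,0).

Test eqn y'=λy, z=hλ:
  y_{n+1} = y_n + z·[9/10·y_n + 1/10·y_{n+1}] ⇒ (1 − 1/10z)y_{n+1} = (1 + 9/10z)y_n
  so R(z) = (1 + 9/10z)/(1 − 1/10z).

Need |R(x)|<1, x<0.
x=-1.58: |R|=0.3644
R=−1: 1+9/10x = −1+1/10x ⇒ -4/5x=2 ⇒ x=2/(-4/5)=-2.5000
Confirm numerically:
  x=-1.879: |R|=0.58178 <1
  x=-1.471: |R|=0.28236 <1
  x=-1.275: |R|=0.13082 <1
  x=-1.215: |R|=0.08337 <1
  x=-2.916: |R|=1.25766 >1
  x=-2.537: |R|=1.02361 >1
Interval (-2.5000, 0).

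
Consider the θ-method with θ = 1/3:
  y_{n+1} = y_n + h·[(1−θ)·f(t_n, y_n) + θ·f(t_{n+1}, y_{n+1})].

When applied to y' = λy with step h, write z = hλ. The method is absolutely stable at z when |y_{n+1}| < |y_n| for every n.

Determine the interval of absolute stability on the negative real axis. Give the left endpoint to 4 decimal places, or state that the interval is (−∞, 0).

On y'=λy, z=hλ:
  y_{n+1} = y_n + z·[2/3·y_n + 1/3·y_{n+1}] ⇒ (1 − 1/3z)y_{n+1} = (1 + 2/3z)y_n
  so R(z) = (1 + 2/3z)/(1 − 1/3z).

Find x<0 with |R(x)|<1.
x=-0.73: |R|=0.4129
R=−1: 1+2/3x = −1+1/3x ⇒ -1/3x=2 ⇒ x=2/(-1/3)=-6.0000
Confirm numerically:
  x=-5.530: |R|=0.94490 <1
  x=-5.193: |R|=0.90150 <1
  x=-3.935: |R|=0.70224 <1
  x=-3.640: |R|=0.64458 <1
  x=-6.593: |R|=1.06182 >1
  x=-6.274: |R|=1.02954 >1
  x=-6.093: |R|=1.01023 >1
Interval (-6.0000, 0).

z∈(-6.0000,0).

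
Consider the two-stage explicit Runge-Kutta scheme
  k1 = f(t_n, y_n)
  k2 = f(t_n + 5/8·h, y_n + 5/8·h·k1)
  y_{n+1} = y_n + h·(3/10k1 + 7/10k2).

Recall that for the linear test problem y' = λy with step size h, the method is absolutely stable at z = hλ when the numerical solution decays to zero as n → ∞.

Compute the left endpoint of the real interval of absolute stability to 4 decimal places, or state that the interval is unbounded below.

Set f=λy, z=hλ:
  k1=λy_n ⇒ h·k1=z·y_n;  k2=λ(1+5/8z)y_n ⇒ h·k2=z(1+5/8z)y_n
  y_{n+1}/y_n = 1 + 3/10z + 7/10z(1+5/8z) = 1 + z + 7/16z²
  R(z) = 1 + z + 7/16z².

Solve |R(x)|<1 on ℝ⁻.
x=-1.13: |R|=0.4286
R=1: x+7/16x²=0 ⇒ x=−16/7=-2.2857; min R=1−1/(4·7/16)=0.4286>−1
Confirm numerically:
  x=-2.174: |R|=0.89375 <1
  x=-2.118: |R|=0.84459 <1
  x=-1.325: |R|=0.44309 <1
  x=-2.714: |R|=1.50854 >1
  x=-2.625: |R|=1.38965 >1
So |R|<1 on (-2.2857, 0).

left endpoint -2.2857.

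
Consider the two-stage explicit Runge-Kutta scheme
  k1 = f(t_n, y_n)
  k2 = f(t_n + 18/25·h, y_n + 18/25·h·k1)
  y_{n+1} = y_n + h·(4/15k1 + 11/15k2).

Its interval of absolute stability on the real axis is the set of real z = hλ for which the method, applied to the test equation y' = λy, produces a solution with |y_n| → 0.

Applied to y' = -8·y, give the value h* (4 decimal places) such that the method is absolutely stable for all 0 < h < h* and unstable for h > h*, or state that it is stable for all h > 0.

With y'=λy (z=hλ):
  k1=λy_n ⇒ h·k1=z·y_n;  k2=λ(1+18/25z)y_n ⇒ h·k2=z(1+18/25z)y_n
  y_{n+1}/y_n = 1 + 4/15z + 11/15z(1+18/25z) = 1 + z + 66/125z²
  ⇒ R(z) = 1 + z + 66/125z².

Solve |R(x)|<1 on ℝ⁻.
x=-1.65: |R|=0.7875
R=1: x+66/125x²=0 ⇒ x=−125/66=-1.8939; min R=1−1/(4·66/125)=0.5265>−1
Confirm numerically:
  x=-1.474: |R|=0.67317 <1
  x=-1.443: |R|=0.65643 <1
  x=-0.844: |R|=0.53211 <1
  x=-0.835: |R|=0.53313 <1
  x=-2.373: |R|=1.60024 >1
  x=-2.097: |R|=1.22483 >1
Interval (-1.8939, 0).

(-1.8939,0); λ=-8 ⇒ h* = (125/66)/8 = 0.2367.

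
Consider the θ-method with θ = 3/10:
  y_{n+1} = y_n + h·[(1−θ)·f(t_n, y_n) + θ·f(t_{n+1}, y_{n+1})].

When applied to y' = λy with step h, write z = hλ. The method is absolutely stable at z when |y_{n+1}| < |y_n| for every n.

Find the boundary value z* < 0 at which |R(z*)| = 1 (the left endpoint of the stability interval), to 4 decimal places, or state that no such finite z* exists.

left endpoint -5.0000.

With y'=λy (z=hλ):
  y_{n+1} = y_n + z·[7/10·y_n + 3/10·y_{n+1}] ⇒ (1 − 3/10z)y_{n+1} = (1 + 7/10z)y_n
  so R(z) = (1 + 7/10z)/(1 − 3/10z).

Find x<0 with |R(x)|<1.
x=-1.42: |R|=0.0042
R=−1: 1+7/10x = −1+3/10x ⇒ -2/5x=2 ⇒ x=2/(-2/5)=-5.0000
Confirm numerically:
  x=-4.368: |R|=0.89058 <1
  x=-3.704: |R|=0.75445 <1
  x=-3.602: |R|=0.73123 <1
  x=-3.130: |R|=0.61423 <1
  x=-5.555: |R|=1.08326 >1
  x=-5.161: |R|=1.02527 >1
  x=-5.099: |R|=1.01565 >1
So |R|<1 on (-5.0000, 0).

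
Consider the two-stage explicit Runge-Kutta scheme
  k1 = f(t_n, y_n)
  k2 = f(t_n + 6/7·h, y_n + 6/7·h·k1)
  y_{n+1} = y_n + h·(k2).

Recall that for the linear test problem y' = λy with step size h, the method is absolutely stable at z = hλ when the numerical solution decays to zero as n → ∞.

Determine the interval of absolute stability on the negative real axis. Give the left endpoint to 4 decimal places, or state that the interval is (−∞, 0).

(-1.1667, 0).

With y'=λy (z=hλ):
  k1=λy_n ⇒ h·k1=z·y_n;  k2=λ(1+6/7z)y_n ⇒ h·k2=z(1+6/7z)y_n
  y_{n+1}/y_n = 1 + z(1+6/7z) = 1 + z + 6/7z²
  so R(z) = 1 + z + 6/7z².

Need |R(x)|<1, x<0.
x=-1.24: |R|=1.0779
R=1: x+6/7x²=0 ⇒ x=−7/6=-1.1667; min R=1−1/(4·6/7)=0.7083>−1
Confirm numerically:
  x=-1.091: |R|=0.92924 <1
  x=-1.069: |R|=0.91051 <1
  x=-0.646: |R|=0.71170 <1
  x=-1.455: |R|=1.35959 >1
  x=-1.417: |R|=1.30405 >1
  x=-1.361: |R|=1.22670 >1
Stable set (-1.1667, 0).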